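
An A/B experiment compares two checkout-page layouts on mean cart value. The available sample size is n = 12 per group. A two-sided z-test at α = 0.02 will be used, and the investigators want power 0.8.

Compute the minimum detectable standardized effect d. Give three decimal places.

d ≈ 1.293

Required noncentrality: δ = z_{0.01} + z_{0.20} = 2.326 + 0.842 = 3.168.
(The second rejection-region term Φ(−δ − z_{α/2}) is negligible and dropped.)
δ = d·√(n/2) ⇒ d = δ/√(n/2) = 3.168/√(12/2) = 1.2933.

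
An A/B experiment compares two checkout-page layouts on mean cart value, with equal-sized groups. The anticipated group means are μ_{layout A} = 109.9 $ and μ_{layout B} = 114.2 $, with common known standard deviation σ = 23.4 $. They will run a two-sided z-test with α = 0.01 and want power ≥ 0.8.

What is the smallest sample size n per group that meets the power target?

n = 692 per group

Standardized effect: d = |μ_{layout A} − μ_{layout B}| / σ = |109.9 − 114.2| / 23.4 = 0.1838
For power 0.8 need Φ(δ − z_{0.005}) = 0.8, so δ = z_{0.005} + z_{0.20} = 2.576 + 0.842 = 3.417.
(For δ > 0 the lower-tail rejection region contributes negligibly to power, so the one-term inversion is standard.)
δ = d·√(n/2) ⇒ n = 2(δ/d)² = 2 × (3.417 / 0.1838)² = 691.72.
Round up to the next whole unit.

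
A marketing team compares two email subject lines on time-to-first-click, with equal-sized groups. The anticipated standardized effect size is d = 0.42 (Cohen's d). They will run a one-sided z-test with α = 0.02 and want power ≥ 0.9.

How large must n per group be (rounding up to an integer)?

For power 0.9 need Φ(δ − z_{0.02}) = 0.9, so δ = z_{0.02} + z_{0.10} = 2.054 + 1.282 = 3.335.
δ = d·√(n/2) ⇒ n = 2(δ/d)² = 2 × (3.335 / 0.42)² = 126.13.
Rounding up, n = 127 per group.

n = 127 per group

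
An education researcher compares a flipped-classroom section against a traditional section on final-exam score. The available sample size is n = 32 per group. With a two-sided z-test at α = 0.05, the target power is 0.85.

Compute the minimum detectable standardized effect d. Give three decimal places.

d ≈ 0.749

Need Φ(δ − 1.960) = 0.85, so δ = 1.960 + 1.036 = 2.996.
(The second rejection-region term Φ(−δ − z_{α/2}) is negligible and dropped.)
δ = d·√(n/2) ⇒ d = δ/√(n/2) = 2.996/√(32/2) = 0.7491.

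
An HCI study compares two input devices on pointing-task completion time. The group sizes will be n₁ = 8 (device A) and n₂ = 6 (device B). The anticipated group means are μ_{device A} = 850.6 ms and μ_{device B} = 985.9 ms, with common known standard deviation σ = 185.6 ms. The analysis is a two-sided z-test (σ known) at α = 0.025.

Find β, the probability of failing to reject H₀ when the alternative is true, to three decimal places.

Standardized effect: d = |μ_{device A} − μ_{device B}| / σ = |850.6 − 985.9| / 185.6 = 0.7290
Noncentrality parameter: δ = d / √(1/n₁ + 1/n₂) = 0.7290 / √(1/8 + 1/6) = 1.3498
Two-sided α = 0.025 → critical value z_{0.0125} = 2.241.
Power = Φ(δ − 2.241) + Φ(−δ − 2.241) = Φ(-0.892) + Φ(-3.591) = 0.1863 + 0.0002 = 0.1865.
Type II error: β = 1 − power = 1 − 0.1865 = 0.8135.

β ≈ 0.814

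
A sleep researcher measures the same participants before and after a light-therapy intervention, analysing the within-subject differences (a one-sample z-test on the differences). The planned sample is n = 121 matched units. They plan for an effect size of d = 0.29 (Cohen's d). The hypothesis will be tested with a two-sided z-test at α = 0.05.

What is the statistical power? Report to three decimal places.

Noncentrality parameter: δ = d·√n = 0.29 × √121 = 3.1900
Critical value for a two-sided test at α = 0.05: z_{α/2} = 1.960.
Power = Φ(δ − 1.960) + Φ(−δ − 1.960) = Φ(1.230) + Φ(-5.150) = 0.8907 + 0.0000 = 0.8907.

Power ≈ 0.891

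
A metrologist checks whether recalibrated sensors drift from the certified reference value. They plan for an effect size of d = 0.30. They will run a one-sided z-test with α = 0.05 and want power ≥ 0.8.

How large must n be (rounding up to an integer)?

n = 69

Set Φ(δ − 1.645) = 0.8; then δ − 1.645 = Φ⁻¹(0.8) = 0.842, giving δ = 2.486.
δ = d·√n ⇒ n = (δ/d)² = (2.486 / 0.30)² = 68.70.
Rounding up, n = 69.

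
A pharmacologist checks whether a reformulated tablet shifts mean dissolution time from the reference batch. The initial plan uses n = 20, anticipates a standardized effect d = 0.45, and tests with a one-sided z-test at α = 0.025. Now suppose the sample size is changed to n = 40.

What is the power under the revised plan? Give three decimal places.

Power ≈ 0.812

With n = 40: δ = d·√n = 0.45 × √40 = 2.8460. Critical value z_{0.025} = 1.960.
Revised power = Φ(δ − 1.960) = Φ(0.886) = 0.8122.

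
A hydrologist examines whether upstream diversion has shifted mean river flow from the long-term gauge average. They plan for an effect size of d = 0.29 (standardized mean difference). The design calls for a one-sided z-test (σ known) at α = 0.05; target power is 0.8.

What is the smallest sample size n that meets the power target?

For power 0.8 need Φ(δ − z_{0.05}) = 0.8, so δ = z_{0.05} + z_{0.20} = 1.645 + 0.842 = 2.486.
δ = d·√n ⇒ n = (δ/d)² = (2.486 / 0.29)² = 73.51.
Rounding up, n = 74.

n = 74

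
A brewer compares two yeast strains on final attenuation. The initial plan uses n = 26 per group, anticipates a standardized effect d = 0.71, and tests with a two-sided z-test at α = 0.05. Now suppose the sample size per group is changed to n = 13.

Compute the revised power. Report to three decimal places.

Power ≈ 0.441

With n = 13 per group: δ = d·√(n/2) = 0.71 × √(13/2) = 1.8102. Critical value z_{0.025} = 1.960.
Revised power = Φ(δ − 1.960) + Φ(−δ − 1.960) = Φ(-0.150) + Φ(-3.770) = 0.4405 + 0.0001 = 0.4405.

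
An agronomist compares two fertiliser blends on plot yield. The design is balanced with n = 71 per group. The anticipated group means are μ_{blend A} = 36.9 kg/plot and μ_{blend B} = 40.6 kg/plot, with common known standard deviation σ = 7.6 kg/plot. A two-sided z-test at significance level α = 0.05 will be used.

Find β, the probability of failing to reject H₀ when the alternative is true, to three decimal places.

β ≈ 0.173

Standardized effect: d = |μ_{blend A} − μ_{blend B}| / σ = |36.9 − 40.6| / 7.6 = 0.4868
Noncentrality parameter: δ = d·√(n/2) = 0.4868 × √(71/2) = 2.9007
Two-sided α = 0.05 → critical value z_{0.025} = 1.960.
Power = Φ(δ − 1.960) + Φ(−δ − 1.960) = Φ(0.941) + Φ(-4.861) = 0.8266 + 0.0000 = 0.8266.
Type II error: β = 1 − power = 1 − 0.8266 = 0.1734.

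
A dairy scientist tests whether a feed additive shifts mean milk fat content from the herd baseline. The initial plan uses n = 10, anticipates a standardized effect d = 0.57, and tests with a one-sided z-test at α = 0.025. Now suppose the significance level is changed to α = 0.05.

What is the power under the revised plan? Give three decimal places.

δ = d·√n = 0.57 × √10 = 1.8025 (unchanged). New critical value: z_{0.05} = 1.645.
Revised power = P(Z > 1.645 − δ) = Φ(0.158) = 0.5626.

Power ≈ 0.563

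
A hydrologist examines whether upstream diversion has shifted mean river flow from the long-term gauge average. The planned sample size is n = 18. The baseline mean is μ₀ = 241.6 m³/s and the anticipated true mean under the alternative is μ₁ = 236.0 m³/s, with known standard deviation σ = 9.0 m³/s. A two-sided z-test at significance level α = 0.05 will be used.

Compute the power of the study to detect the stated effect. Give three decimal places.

Power ≈ 0.752

Standardized effect: d = |μ₁ − μ₀| / σ = |236.0 − 241.6| / 9.0 = 0.6222
Noncentrality parameter: λ = d·√n = 0.6222 × √18 = 2.6399
Two-sided α = 0.05 → critical value z_{0.025} = 1.960.
Power = Φ(λ − 1.960) + Φ(−λ − 1.960) = Φ(0.680) + Φ(-4.600) = 0.7517 + 0.0000 = 0.7517.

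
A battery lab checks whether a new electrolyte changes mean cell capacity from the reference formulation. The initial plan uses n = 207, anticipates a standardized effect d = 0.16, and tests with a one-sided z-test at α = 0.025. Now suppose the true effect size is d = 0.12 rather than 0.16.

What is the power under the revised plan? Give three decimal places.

With d = 0.12: δ = d·√n = 0.12 × √207 = 1.7265. Critical value z_{0.025} = 1.960.
Revised power = Φ(δ − 1.960) = Φ(-0.233) = 0.4077.

Power ≈ 0.408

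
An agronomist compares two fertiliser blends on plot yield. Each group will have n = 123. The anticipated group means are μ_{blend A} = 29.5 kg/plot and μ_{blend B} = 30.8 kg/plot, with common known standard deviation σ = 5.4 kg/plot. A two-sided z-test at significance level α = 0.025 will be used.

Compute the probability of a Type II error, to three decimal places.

β ≈ 0.638

Standardized effect: d = |μ_{blend A} − μ_{blend B}| / σ = |29.5 − 30.8| / 5.4 = 0.2407
Noncentrality parameter: δ = d·√(n/2) = 0.2407 × √(123/2) = 1.8879
Two-sided α = 0.025 → critical value z_{0.0125} = 2.241.
Power = Φ(δ − 2.241) + Φ(−δ − 2.241) = Φ(-0.353) + Φ(-4.129) = 0.3619 + 0.0000 = 0.3619.
Type II error: β = 1 − power = 1 − 0.3619 = 0.6381.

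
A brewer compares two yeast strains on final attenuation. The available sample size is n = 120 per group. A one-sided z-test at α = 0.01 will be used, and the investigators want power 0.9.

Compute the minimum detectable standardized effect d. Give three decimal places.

Need Φ(δ − 2.326) = 0.9, so δ = 2.326 + 1.282 = 3.608.
δ = d·√(n/2) ⇒ d = δ/√(n/2) = 3.608/√(120/2) = 0.4658.

d ≈ 0.466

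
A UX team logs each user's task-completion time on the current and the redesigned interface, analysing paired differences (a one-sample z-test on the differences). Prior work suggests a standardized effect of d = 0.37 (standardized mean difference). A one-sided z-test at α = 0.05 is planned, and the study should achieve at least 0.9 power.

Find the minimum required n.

n = 63

For power 0.9 need Φ(δ − z_{0.05}) = 0.9, so δ = z_{0.05} + z_{0.10} = 1.645 + 1.282 = 2.926.
δ = d·√n ⇒ n = (δ/d)² = (2.926 / 0.37)² = 62.56.
Rounding up, n = 63.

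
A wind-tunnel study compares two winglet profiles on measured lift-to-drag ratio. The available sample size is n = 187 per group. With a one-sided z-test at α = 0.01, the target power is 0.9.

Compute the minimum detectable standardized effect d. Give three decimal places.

Need Φ(δ − 2.326) = 0.9, so δ = 2.326 + 1.282 = 3.608.
δ = d·√(n/2) ⇒ d = δ/√(n/2) = 3.608/√(187/2) = 0.3731.

d ≈ 0.373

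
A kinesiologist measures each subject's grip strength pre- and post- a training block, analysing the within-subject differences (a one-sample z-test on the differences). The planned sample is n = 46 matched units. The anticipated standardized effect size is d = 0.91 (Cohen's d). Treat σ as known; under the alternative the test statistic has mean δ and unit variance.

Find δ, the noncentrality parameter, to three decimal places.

δ = d·√n = 0.91 × √46 = 6.1719

δ ≈ 6.172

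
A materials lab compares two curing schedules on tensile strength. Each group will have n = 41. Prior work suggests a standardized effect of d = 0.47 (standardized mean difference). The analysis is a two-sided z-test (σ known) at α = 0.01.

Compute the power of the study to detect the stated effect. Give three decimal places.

Power ≈ 0.327

Noncentrality parameter: δ = d·√(n/2) = 0.47 × √(41/2) = 2.1280
Critical value for a two-sided test at α = 0.01: z_{α/2} = 2.576.
Power = Φ(δ − 2.576) + Φ(−δ − 2.576) = Φ(-0.448) + Φ(-4.704) = 0.3271 + 0.0000 = 0.3271.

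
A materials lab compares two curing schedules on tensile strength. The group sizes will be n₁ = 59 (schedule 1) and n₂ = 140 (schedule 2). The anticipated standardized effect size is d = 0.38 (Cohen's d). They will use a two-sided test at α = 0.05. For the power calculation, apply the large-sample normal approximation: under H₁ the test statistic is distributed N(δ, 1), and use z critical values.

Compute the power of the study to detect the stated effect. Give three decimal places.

Power ≈ 0.687

Noncentrality parameter: δ = d / √(1/n₁ + 1/n₂) = 0.38 / √(1/59 + 1/140) = 2.4482
Critical value for a two-sided test at α = 0.05: z_{α/2} = 1.960.
Power = Φ(δ − 1.960) + Φ(−δ − 1.960) = Φ(0.488) + Φ(-4.408) = 0.6873 + 0.0000 = 0.6873.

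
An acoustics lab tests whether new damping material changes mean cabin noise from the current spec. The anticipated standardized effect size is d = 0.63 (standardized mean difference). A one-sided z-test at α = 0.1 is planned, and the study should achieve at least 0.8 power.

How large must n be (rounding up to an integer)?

n = 12

Set Φ(δ − 1.282) = 0.8; then δ − 1.282 = Φ⁻¹(0.8) = 0.842, giving δ = 2.123.
δ = d·√n ⇒ n = (δ/d)² = (2.123 / 0.63)² = 11.36.
Round up to the next whole unit.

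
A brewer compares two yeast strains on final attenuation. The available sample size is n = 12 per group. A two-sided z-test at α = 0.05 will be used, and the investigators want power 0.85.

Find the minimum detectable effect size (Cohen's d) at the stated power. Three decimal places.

d ≈ 1.223

Need Φ(δ − 1.960) = 0.85, so δ = 1.960 + 1.036 = 2.996.
(Lower-tail contribution to power is negligible for δ > 0.)
δ = d·√(n/2) ⇒ d = δ/√(n/2) = 2.996/√(12/2) = 1.2233.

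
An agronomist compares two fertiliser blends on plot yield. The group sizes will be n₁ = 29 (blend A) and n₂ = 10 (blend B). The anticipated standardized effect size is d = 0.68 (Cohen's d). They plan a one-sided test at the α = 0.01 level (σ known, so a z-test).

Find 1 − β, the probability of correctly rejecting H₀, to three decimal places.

Noncentrality parameter: δ = d / √(1/n₁ + 1/n₂) = 0.68 / √(1/29 + 1/10) = 1.8543
One-sided α = 0.01 → critical value z_{0.01} = 2.326.
Power = Φ(δ − 2.326) = Φ(-0.472) = 0.3184.

Power ≈ 0.318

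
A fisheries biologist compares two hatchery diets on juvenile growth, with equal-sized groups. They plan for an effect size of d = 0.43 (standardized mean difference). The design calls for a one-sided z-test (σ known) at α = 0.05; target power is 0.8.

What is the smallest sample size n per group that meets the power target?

n = 67 per group

For power 0.8 need Φ(δ − z_{0.05}) = 0.8, so δ = z_{0.05} + z_{0.20} = 1.645 + 0.842 = 2.486.
δ = d·√(n/2) ⇒ n = 2(δ/d)² = 2 × (2.486 / 0.43)² = 66.87.
Round up to the next whole unit.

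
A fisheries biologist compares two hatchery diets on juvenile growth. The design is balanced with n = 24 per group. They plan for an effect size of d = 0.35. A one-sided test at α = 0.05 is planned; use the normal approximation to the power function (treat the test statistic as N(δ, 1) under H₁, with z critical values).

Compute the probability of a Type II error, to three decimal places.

Noncentrality parameter: δ = d·√(n/2) = 0.35 × √(24/2) = 1.2124
Critical value for a one-sided test at α = 0.05: z_α = 1.645.
Power = P(Z > 1.645 − δ) = Φ(-0.432) = 0.3327.
Type II error: β = 1 − power = 1 − 0.3327 = 0.6673.

β ≈ 0.667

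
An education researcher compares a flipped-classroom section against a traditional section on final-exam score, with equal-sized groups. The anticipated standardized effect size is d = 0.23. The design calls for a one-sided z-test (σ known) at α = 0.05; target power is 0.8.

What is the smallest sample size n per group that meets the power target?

n = 234 per group

For power 0.8 need Φ(δ − z_{0.05}) = 0.8, so δ = z_{0.05} + z_{0.20} = 1.645 + 0.842 = 2.486.
δ = d·√(n/2) ⇒ n = 2(δ/d)² = 2 × (2.486 / 0.23)² = 233.75.
Round up to the next whole unit.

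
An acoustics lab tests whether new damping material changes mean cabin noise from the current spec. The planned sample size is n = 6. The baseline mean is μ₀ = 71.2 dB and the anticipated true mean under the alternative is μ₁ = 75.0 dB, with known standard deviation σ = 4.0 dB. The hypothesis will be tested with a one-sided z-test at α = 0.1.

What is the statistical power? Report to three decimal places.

Standardized effect: d = |μ₁ − μ₀| / σ = |75.0 − 71.2| / 4.0 = 0.9500
Noncentrality parameter: δ = d·√n = 0.9500 × √6 = 2.3270
One-sided α = 0.1 → critical value z_{0.1} = 1.282.
Power = Φ(δ − 1.282) = Φ(1.045) = 0.8521.

Power ≈ 0.852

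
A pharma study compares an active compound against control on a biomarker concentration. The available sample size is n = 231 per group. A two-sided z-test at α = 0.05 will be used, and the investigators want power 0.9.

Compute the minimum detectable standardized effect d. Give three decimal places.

Required noncentrality: δ = z_{0.025} + z_{0.10} = 1.960 + 1.282 = 3.242.
(The second rejection-region term Φ(−δ − z_{α/2}) is negligible and dropped.)
δ = d·√(n/2) ⇒ d = δ/√(n/2) = 3.242/√(231/2) = 0.3016.

d ≈ 0.302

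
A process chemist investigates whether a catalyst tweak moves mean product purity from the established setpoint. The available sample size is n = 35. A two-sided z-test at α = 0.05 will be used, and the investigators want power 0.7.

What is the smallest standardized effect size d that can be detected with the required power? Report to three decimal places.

d ≈ 0.420

Required noncentrality: δ = z_{0.025} + z_{0.30} = 1.960 + 0.524 = 2.484.
(The second rejection-region term Φ(−δ − z_{α/2}) is negligible and dropped.)
δ = d·√n ⇒ d = δ/√n = 2.484/√35 = 0.4199.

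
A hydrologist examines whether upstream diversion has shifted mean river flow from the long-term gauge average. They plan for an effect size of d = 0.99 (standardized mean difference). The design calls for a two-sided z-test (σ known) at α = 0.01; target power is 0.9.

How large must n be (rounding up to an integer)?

For power 0.9 need Φ(δ − z_{0.005}) = 0.9, so δ = z_{0.005} + z_{0.10} = 2.576 + 1.282 = 3.857.
(For δ > 0 the lower-tail rejection region contributes negligibly to power, so the one-term inversion is standard.)
δ = d·√n ⇒ n = (δ/d)² = (3.857 / 0.99)² = 15.18.
Rounding up, n = 16.

n = 16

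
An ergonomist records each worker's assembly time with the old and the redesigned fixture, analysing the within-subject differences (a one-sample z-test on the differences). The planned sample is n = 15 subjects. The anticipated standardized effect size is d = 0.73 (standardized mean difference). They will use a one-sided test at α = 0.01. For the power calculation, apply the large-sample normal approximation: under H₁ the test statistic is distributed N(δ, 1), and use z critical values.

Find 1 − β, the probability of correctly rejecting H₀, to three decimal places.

Noncentrality parameter: δ = d·√n = 0.73 × √15 = 2.8273
One-sided α = 0.01 → critical value z_{0.01} = 2.326.
Power = Φ(δ − 2.326) = Φ(0.501) = 0.6918.

Power ≈ 0.692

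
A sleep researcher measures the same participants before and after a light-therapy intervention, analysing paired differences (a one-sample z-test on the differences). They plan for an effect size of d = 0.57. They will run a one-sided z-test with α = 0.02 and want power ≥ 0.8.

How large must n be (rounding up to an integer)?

For power 0.8 need Φ(δ − z_{0.02}) = 0.8, so δ = z_{0.02} + z_{0.20} = 2.054 + 0.842 = 2.895.
δ = d·√n ⇒ n = (δ/d)² = (2.895 / 0.57)² = 25.80.
Rounding up, n = 26.

n = 26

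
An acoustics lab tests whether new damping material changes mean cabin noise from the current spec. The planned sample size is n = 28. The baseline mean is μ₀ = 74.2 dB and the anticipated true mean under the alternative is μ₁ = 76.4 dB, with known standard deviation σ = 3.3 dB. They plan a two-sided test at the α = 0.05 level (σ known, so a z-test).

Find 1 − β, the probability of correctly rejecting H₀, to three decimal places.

Standardized effect: d = |μ₁ − μ₀| / σ = |76.4 − 74.2| / 3.3 = 0.6667
Noncentrality parameter: δ = d·√n = 0.6667 × √28 = 3.5277
Two-sided α = 0.05 → critical value z_{0.025} = 1.960.
Power = Φ(δ − 1.960) + Φ(−δ − 1.960) = Φ(1.568) + Φ(-5.488) = 0.9415 + 0.0000 = 0.9415.

Power ≈ 0.942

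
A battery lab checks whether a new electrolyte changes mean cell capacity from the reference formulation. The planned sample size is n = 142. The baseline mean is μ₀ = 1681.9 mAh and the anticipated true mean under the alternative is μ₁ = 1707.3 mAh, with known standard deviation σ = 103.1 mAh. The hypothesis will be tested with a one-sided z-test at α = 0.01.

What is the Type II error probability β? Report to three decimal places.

Standardized effect: d = |μ₁ − μ₀| / σ = |1707.3 − 1681.9| / 103.1 = 0.2464
Noncentrality parameter: δ = d·√n = 0.2464 × √142 = 2.9358
One-sided α = 0.01 → critical value z_{0.01} = 2.326.
Power = P(Z > 2.326 − δ) = Φ(0.609) = 0.7289.
Type II error: β = 1 − power = 1 − 0.7289 = 0.2711.

β ≈ 0.271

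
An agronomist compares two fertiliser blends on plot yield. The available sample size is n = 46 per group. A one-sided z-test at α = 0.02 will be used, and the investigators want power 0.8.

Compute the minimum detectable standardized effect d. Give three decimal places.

Required noncentrality: δ = z_{0.02} + z_{0.20} = 2.054 + 0.842 = 2.895.
δ = d·√(n/2) ⇒ d = δ/√(n/2) = 2.895/√(46/2) = 0.6037.

d ≈ 0.604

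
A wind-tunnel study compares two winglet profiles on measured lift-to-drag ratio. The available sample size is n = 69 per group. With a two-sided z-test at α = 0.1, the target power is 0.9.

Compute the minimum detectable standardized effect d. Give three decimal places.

d ≈ 0.498

Required noncentrality: δ = z_{0.05} + z_{0.10} = 1.645 + 1.282 = 2.926.
(Lower-tail contribution to power is negligible for δ > 0.)
δ = d·√(n/2) ⇒ d = δ/√(n/2) = 2.926/√(69/2) = 0.4982.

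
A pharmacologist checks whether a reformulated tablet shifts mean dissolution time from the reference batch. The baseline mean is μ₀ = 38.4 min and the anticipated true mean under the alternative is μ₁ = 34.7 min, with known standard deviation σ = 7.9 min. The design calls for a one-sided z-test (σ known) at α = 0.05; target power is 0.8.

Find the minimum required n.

Standardized effect: d = |μ₁ − μ₀| / σ = |34.7 − 38.4| / 7.9 = 0.4684
For power 0.8 need Φ(δ − z_{0.05}) = 0.8, so δ = z_{0.05} + z_{0.20} = 1.645 + 0.842 = 2.486.
δ = d·√n ⇒ n = (δ/d)² = (2.486 / 0.4684)² = 28.19.
Rounding up, n = 29.

n = 29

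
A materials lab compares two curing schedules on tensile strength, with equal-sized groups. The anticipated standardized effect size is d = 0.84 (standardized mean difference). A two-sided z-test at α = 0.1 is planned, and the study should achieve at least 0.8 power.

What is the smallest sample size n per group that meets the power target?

n = 18 per group

For power 0.8 need Φ(δ − z_{0.05}) = 0.8, so δ = z_{0.05} + z_{0.20} = 1.645 + 0.842 = 2.486.
(The Φ(−δ − z_{α/2}) term is vanishingly small for δ > 0 and is dropped in the standard sample-size formula.)
δ = d·√(n/2) ⇒ n = 2(δ/d)² = 2 × (2.486 / 0.84)² = 17.52.
Round up to the next whole unit.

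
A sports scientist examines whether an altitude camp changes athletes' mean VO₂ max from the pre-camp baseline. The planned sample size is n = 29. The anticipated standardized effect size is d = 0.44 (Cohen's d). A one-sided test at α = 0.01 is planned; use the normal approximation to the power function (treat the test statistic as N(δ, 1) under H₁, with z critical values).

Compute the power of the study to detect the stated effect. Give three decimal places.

Noncentrality parameter: δ = d·√n = 0.44 × √29 = 2.3695
Critical value for a one-sided test at α = 0.01: z_α = 2.326.
Power = Φ(δ − 2.326) = Φ(0.043) = 0.5172.

Power ≈ 0.517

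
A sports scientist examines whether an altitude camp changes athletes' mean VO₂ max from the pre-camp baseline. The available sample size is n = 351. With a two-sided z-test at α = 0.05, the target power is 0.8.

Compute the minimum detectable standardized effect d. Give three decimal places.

Required noncentrality: δ = z_{0.025} + z_{0.20} = 1.960 + 0.842 = 2.802.
(Lower-tail contribution to power is negligible for δ > 0.)
δ = d·√n ⇒ d = δ/√n = 2.802/√351 = 0.1495.

d ≈ 0.150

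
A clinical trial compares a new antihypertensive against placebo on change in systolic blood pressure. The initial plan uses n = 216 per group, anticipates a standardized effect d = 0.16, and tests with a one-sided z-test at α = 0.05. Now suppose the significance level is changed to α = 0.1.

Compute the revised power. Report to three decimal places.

δ = d·√(n/2) = 0.16 × √(216/2) = 1.6628 (unchanged). New critical value: z_{0.1} = 1.282.
Revised power = P(Z > 1.282 − δ) = Φ(0.381) = 0.6485.

Power ≈ 0.648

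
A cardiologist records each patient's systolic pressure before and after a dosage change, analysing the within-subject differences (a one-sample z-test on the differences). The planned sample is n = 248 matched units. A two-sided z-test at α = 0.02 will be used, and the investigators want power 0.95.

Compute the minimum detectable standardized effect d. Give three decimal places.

Required noncentrality: δ = z_{0.01} + z_{0.05} = 2.326 + 1.645 = 3.971.
(The second rejection-region term Φ(−δ − z_{α/2}) is negligible and dropped.)
δ = d·√n ⇒ d = δ/√n = 3.971/√248 = 0.2522.

d ≈ 0.252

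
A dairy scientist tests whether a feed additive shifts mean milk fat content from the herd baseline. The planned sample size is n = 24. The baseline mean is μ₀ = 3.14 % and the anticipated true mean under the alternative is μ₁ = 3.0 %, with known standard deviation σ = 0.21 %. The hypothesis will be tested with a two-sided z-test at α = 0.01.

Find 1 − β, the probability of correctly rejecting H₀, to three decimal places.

Standardized effect: d = |μ₁ − μ₀| / σ = |3.0 − 3.14| / 0.21 = 0.6667
Noncentrality parameter: δ = d·√n = 0.6667 × √24 = 3.2660
Critical value for a two-sided test at α = 0.01: z_{α/2} = 2.576.
Power = Φ(δ − 2.576) + Φ(−δ − 2.576) = Φ(0.690) + Φ(-5.842) = 0.7550 + 0.0000 = 0.7550.

Power ≈ 0.755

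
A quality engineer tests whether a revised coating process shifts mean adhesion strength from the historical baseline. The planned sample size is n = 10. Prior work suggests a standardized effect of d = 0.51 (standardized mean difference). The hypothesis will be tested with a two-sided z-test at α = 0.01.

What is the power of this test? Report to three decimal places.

Noncentrality parameter: λ = d·√n = 0.51 × √10 = 1.6128
Critical value for a two-sided test at α = 0.01: z_{α/2} = 2.576.
Power = Φ(λ − 2.576) + Φ(−λ − 2.576) = Φ(-0.963) + Φ(-4.189) = 0.1678 + 0.0000 = 0.1678.

Power ≈ 0.168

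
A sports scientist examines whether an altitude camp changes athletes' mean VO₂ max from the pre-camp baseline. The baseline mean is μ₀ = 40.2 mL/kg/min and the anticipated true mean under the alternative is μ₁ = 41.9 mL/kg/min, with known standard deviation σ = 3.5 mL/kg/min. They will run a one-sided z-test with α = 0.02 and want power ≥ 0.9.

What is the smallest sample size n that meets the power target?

n = 48

Standardized effect: d = |μ₁ − μ₀| / σ = |41.9 − 40.2| / 3.5 = 0.4857
For power 0.9 need Φ(δ − z_{0.02}) = 0.9, so δ = z_{0.02} + z_{0.10} = 2.054 + 1.282 = 3.335.
δ = d·√n ⇒ n = (δ/d)² = (3.335 / 0.4857)² = 47.15.
Round up to the next whole unit.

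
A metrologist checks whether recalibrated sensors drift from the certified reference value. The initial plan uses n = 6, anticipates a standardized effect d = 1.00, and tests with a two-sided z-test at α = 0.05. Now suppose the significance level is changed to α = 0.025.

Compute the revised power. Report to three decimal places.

Power ≈ 0.582

δ = d·√n = 1.00 × √6 = 2.4495 (unchanged). New critical value: z_{0.0125} = 2.241.
Revised power = Φ(δ − 2.241) + Φ(−δ − 2.241) = Φ(0.208) + Φ(-4.691) = 0.5824 + 0.0000 = 0.5824.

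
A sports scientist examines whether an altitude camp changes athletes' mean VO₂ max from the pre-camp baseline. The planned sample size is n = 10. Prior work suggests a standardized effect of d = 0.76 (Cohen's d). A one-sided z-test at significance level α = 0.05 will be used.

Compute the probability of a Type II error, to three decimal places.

Noncentrality parameter: δ = d·√n = 0.76 × √10 = 2.4033
Critical value for a one-sided test at α = 0.05: z_α = 1.645.
Power = P(Z > 1.645 − δ) = Φ(0.758) = 0.7759.
Type II error: β = 1 − power = 1 − 0.7759 = 0.2241.

β ≈ 0.224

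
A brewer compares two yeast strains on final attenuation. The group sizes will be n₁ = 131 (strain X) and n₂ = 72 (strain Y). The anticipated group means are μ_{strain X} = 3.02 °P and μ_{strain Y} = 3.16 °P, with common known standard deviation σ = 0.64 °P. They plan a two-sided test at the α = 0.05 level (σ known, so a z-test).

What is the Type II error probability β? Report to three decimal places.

β ≈ 0.680

Standardized effect: d = |μ_{strain X} − μ_{strain Y}| / σ = |3.02 − 3.16| / 0.64 = 0.2188
Noncentrality parameter: δ = d / √(1/n₁ + 1/n₂) = 0.2188 / √(1/131 + 1/72) = 1.4911
Two-sided α = 0.05 → critical value z_{0.025} = 1.960.
Power = Φ(δ − 1.960) + Φ(−δ − 1.960) = Φ(-0.469) + Φ(-3.451) = 0.3196 + 0.0003 = 0.3199.
Type II error: β = 1 − power = 1 − 0.3199 = 0.6801.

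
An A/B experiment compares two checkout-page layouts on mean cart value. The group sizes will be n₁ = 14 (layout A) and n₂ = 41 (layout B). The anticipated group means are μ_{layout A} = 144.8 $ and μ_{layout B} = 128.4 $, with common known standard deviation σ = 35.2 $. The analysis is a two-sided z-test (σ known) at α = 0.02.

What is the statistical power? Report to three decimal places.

Standardized effect: d = |μ_{layout A} − μ_{layout B}| / σ = |144.8 − 128.4| / 35.2 = 0.4659
Noncentrality parameter: δ = d / √(1/n₁ + 1/n₂) = 0.4659 / √(1/14 + 1/41) = 1.5051
Two-sided α = 0.02 → critical value z_{0.01} = 2.326.
Power = Φ(δ − 2.326) + Φ(−δ − 2.326) = Φ(-0.821) + Φ(-3.831) = 0.2058 + 0.0001 = 0.2058.

Power ≈ 0.206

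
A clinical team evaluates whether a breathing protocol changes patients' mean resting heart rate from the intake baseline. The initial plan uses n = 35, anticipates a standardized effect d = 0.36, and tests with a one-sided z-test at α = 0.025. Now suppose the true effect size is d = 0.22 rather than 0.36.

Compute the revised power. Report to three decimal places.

With d = 0.22: δ = d·√n = 0.22 × √35 = 1.3015. Critical value z_{0.025} = 1.960.
Revised power = P(Z > 1.960 − δ) = Φ(-0.658) = 0.2551.

Power ≈ 0.255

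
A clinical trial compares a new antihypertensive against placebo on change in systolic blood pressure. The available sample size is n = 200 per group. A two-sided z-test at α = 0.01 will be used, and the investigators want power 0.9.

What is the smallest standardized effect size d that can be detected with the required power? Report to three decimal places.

d ≈ 0.386

Need Φ(δ − 2.576) = 0.9, so δ = 2.576 + 1.282 = 3.857.
(The second rejection-region term Φ(−δ − z_{α/2}) is negligible and dropped.)
δ = d·√(n/2) ⇒ d = δ/√(n/2) = 3.857/√(200/2) = 0.3857.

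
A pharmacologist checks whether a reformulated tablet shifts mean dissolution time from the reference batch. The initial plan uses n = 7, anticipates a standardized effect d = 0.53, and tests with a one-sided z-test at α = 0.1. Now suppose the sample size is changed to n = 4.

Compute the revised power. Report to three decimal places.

With n = 4: δ = d·√n = 0.53 × √4 = 1.0600. Critical value z_{0.1} = 1.282.
Revised power = Φ(δ − 1.282) = Φ(-0.222) = 0.4123.

Power ≈ 0.412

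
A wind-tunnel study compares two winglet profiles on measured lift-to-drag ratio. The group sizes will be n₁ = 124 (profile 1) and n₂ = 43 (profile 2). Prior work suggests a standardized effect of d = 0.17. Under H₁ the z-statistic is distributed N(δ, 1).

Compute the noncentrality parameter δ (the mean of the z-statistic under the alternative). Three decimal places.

The noncentrality parameter scales effect size by the design's sample-size factor: δ = d / √(1/n₁ + 1/n₂) = 0.17 / √(1/124 + 1/43) = 0.9606

δ ≈ 0.961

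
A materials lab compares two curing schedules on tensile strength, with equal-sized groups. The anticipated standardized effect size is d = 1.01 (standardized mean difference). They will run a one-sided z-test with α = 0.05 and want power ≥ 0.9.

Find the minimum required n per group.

Set Φ(δ − 1.645) = 0.9; then δ − 1.645 = Φ⁻¹(0.9) = 1.282, giving δ = 2.926.
δ = d·√(n/2) ⇒ n = 2(δ/d)² = 2 × (2.926 / 1.01)² = 16.79.
Round up to the next whole unit.

n = 17 per group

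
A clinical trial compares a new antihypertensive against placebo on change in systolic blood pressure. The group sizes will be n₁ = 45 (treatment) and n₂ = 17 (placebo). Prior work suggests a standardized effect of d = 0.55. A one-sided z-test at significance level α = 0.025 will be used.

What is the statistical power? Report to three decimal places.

Noncentrality parameter: δ = d / √(1/n₁ + 1/n₂) = 0.55 / √(1/45 + 1/17) = 1.9320
Critical value for a one-sided test at α = 0.025: z_α = 1.960.
Power = Φ(δ − 1.960) = Φ(-0.028) = 0.4888.

Power ≈ 0.489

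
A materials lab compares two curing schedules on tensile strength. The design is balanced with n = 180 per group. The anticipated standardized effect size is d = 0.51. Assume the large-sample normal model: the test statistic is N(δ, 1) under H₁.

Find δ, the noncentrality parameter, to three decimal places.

The noncentrality parameter scales effect size by the design's sample-size factor: δ = d·√(n/2) = 0.51 × √(180/2) = 4.8383

δ ≈ 4.838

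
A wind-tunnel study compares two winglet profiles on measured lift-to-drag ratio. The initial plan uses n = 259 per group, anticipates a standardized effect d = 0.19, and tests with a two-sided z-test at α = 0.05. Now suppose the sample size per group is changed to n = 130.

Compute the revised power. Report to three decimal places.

With n = 130 per group: δ = d·√(n/2) = 0.19 × √(130/2) = 1.5318. Critical value z_{0.025} = 1.960.
Revised power = Φ(δ − 1.960) + Φ(−δ − 1.960) = Φ(-0.428) + Φ(-3.492) = 0.3343 + 0.0002 = 0.3345.

Power ≈ 0.335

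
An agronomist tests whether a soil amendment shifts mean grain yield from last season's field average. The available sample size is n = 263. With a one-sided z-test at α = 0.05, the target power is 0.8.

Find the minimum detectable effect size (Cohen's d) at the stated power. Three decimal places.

Need Φ(δ − 1.645) = 0.8, so δ = 1.645 + 0.842 = 2.486.
δ = d·√n ⇒ d = δ/√n = 2.486/√263 = 0.1533.

d ≈ 0.153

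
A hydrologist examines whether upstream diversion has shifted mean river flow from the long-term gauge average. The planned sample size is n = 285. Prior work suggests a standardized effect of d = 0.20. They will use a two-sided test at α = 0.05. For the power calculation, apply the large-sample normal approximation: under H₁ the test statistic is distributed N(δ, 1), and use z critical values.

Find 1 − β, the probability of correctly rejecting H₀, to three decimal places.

Power ≈ 0.922

Noncentrality parameter: δ = d·√n = 0.20 × √285 = 3.3764
Two-sided α = 0.05 → critical value z_{0.025} = 1.960.
Power = Φ(δ − 1.960) + Φ(−δ − 1.960) = Φ(1.416) + Φ(-5.336) = 0.9217 + 0.0000 = 0.9217.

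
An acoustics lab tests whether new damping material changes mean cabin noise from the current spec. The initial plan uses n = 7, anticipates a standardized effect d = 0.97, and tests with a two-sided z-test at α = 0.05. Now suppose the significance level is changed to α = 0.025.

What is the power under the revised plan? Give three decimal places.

Power ≈ 0.627

δ = d·√n = 0.97 × √7 = 2.5664 (unchanged). New critical value: z_{0.0125} = 2.241.
Revised power = Φ(δ − 2.241) + Φ(−δ − 2.241) = Φ(0.325) + Φ(-4.808) = 0.6274 + 0.0000 = 0.6274.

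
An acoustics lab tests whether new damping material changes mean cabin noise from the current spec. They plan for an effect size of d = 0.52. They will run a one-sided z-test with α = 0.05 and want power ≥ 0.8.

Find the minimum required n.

n = 23

For power 0.8 need Φ(δ − z_{0.05}) = 0.8, so δ = z_{0.05} + z_{0.20} = 1.645 + 0.842 = 2.486.
δ = d·√n ⇒ n = (δ/d)² = (2.486 / 0.52)² = 22.86.
Round up to the next whole unit.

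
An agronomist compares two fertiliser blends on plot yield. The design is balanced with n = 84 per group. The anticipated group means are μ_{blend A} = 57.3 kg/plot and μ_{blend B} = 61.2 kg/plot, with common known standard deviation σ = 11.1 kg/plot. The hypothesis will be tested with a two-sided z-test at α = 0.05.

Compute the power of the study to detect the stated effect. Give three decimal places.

Standardized effect: d = |μ_{blend A} − μ_{blend B}| / σ = |57.3 − 61.2| / 11.1 = 0.3514
Noncentrality parameter: δ = d·√(n/2) = 0.3514 × √(84/2) = 2.2770
Two-sided α = 0.05 → critical value z_{0.025} = 1.960.
Power = Φ(δ − 1.960) + Φ(−δ − 1.960) = Φ(0.317) + Φ(-4.237) = 0.6244 + 0.0000 = 0.6244.

Power ≈ 0.624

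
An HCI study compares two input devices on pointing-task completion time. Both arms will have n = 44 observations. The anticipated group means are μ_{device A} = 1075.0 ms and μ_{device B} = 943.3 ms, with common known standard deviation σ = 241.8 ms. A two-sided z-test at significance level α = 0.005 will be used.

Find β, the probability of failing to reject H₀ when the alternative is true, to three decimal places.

Standardized effect: d = |μ_{device A} − μ_{device B}| / σ = |1075.0 − 943.3| / 241.8 = 0.5447
Noncentrality parameter: δ = d·√(n/2) = 0.5447 × √(44/2) = 2.5547
Critical value for a two-sided test at α = 0.005: z_{α/2} = 2.807.
Power = Φ(δ − 2.807) + Φ(−δ − 2.807) = Φ(-0.252) + Φ(-5.362) = 0.4004 + 0.0000 = 0.4004.
Type II error: β = 1 − power = 1 − 0.4004 = 0.5996.

β ≈ 0.600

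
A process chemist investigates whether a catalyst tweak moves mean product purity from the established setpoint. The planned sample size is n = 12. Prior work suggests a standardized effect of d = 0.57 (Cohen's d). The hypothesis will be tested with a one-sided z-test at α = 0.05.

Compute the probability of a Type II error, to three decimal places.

β ≈ 0.371

Noncentrality parameter: δ = d·√n = 0.57 × √12 = 1.9745
One-sided α = 0.05 → critical value z_{0.05} = 1.645.
Power = P(Z > 1.645 − δ) = Φ(0.330) = 0.6292.
Type II error: β = 1 − power = 1 − 0.6292 = 0.3708.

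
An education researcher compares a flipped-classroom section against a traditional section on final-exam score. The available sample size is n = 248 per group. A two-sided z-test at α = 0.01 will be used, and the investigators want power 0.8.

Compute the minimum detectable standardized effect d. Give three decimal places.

d ≈ 0.307

Required noncentrality: δ = z_{0.005} + z_{0.20} = 2.576 + 0.842 = 3.417.
(The second rejection-region term Φ(−δ − z_{α/2}) is negligible and dropped.)
δ = d·√(n/2) ⇒ d = δ/√(n/2) = 3.417/√(248/2) = 0.3069.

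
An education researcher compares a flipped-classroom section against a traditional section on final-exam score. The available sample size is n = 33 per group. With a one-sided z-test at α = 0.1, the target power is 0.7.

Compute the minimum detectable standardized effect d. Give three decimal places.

Need Φ(δ − 1.282) = 0.7, so δ = 1.282 + 0.524 = 1.806.
δ = d·√(n/2) ⇒ d = δ/√(n/2) = 1.806/√(33/2) = 0.4446.

d ≈ 0.445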